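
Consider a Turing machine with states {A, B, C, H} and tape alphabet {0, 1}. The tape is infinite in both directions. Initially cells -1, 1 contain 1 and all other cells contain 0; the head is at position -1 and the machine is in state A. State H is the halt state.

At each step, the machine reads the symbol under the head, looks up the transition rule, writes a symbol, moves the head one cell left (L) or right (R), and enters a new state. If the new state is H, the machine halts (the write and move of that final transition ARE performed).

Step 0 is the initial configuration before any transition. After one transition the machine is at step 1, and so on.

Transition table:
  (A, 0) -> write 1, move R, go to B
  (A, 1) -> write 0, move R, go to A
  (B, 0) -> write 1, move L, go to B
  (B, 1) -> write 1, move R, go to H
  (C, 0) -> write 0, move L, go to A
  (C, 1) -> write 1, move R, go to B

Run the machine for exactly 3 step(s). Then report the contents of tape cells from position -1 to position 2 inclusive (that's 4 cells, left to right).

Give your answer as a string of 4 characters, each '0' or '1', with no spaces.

Step 1: in state A at pos -1, read 1 -> (A,1)->write 0,move R,goto A. Now: state=A, head=0, tape[-2..2]=00010 (head:   ^)
Step 2: in state A at pos 0, read 0 -> (A,0)->write 1,move R,goto B. Now: state=B, head=1, tape[-2..2]=00110 (head:    ^)
Step 3: in state B at pos 1, read 1 -> (B,1)->write 1,move R,goto H. Now: state=H, head=2, tape[-2..3]=001100 (head:     ^)

Answer: 0110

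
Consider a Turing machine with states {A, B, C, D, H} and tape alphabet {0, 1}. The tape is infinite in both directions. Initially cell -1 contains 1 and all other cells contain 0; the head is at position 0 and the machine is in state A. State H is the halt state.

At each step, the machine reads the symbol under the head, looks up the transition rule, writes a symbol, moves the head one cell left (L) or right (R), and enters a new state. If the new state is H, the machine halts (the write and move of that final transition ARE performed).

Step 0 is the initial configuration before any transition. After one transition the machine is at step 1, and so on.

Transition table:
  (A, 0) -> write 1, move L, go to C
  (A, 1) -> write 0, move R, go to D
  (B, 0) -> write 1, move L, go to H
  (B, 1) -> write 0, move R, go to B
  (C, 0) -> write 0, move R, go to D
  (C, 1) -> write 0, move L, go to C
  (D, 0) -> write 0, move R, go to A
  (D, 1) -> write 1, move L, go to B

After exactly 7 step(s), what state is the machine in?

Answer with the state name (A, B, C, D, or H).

Step 1: in state A at pos 0, read 0 -> (A,0)->write 1,move L,goto C. Now: state=C, head=-1, tape[-2..1]=0110 (head:  ^)
Step 2: in state C at pos -1, read 1 -> (C,1)->write 0,move L,goto C. Now: state=C, head=-2, tape[-3..1]=00010 (head:  ^)
Step 3: in state C at pos -2, read 0 -> (C,0)->write 0,move R,goto D. Now: state=D, head=-1, tape[-3..1]=00010 (head:   ^)
Step 4: in state D at pos -1, read 0 -> (D,0)->write 0,move R,goto A. Now: state=A, head=0, tape[-3..1]=00010 (head:    ^)
Step 5: in state A at pos 0, read 1 -> (A,1)->write 0,move R,goto D. Now: state=D, head=1, tape[-3..2]=000000 (head:     ^)
Step 6: in state D at pos 1, read 0 -> (D,0)->write 0,move R,goto A. Now: state=A, head=2, tape[-3..3]=0000000 (head:      ^)
Step 7: in state A at pos 2, read 0 -> (A,0)->write 1,move L,goto C. Now: state=C, head=1, tape[-3..3]=0000010 (head:     ^)

Answer: C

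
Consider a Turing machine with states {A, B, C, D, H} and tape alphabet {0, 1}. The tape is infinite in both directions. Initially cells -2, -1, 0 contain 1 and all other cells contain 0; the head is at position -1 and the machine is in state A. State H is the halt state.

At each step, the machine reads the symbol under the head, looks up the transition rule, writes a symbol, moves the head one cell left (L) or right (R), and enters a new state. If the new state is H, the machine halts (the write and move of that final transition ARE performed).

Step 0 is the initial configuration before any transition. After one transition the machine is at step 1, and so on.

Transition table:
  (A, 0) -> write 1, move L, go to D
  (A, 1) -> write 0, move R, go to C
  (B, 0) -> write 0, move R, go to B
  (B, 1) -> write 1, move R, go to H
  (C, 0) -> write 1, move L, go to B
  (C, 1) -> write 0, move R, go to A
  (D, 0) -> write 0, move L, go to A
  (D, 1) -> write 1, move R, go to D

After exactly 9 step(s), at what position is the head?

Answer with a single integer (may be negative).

Step 1: in state A at pos -1, read 1 -> (A,1)->write 0,move R,goto C. Now: state=C, head=0, tape[-3..1]=01010 (head:    ^)
Step 2: in state C at pos 0, read 1 -> (C,1)->write 0,move R,goto A. Now: state=A, head=1, tape[-3..2]=010000 (head:     ^)
Step 3: in state A at pos 1, read 0 -> (A,0)->write 1,move L,goto D. Now: state=D, head=0, tape[-3..2]=010010 (head:    ^)
Step 4: in state D at pos 0, read 0 -> (D,0)->write 0,move L,goto A. Now: state=A, head=-1, tape[-3..2]=010010 (head:   ^)
Step 5: in state A at pos -1, read 0 -> (A,0)->write 1,move L,goto D. Now: state=D, head=-2, tape[-3..2]=011010 (head:  ^)
Step 6: in state D at pos -2, read 1 -> (D,1)->write 1,move R,goto D. Now: state=D, head=-1, tape[-3..2]=011010 (head:   ^)
Step 7: in state D at pos -1, read 1 -> (D,1)->write 1,move R,goto D. Now: state=D, head=0, tape[-3..2]=011010 (head:    ^)
Step 8: in state D at pos 0, read 0 -> (D,0)->write 0,move L,goto A. Now: state=A, head=-1, tape[-3..2]=011010 (head:   ^)
Step 9: in state A at pos -1, read 1 -> (A,1)->write 0,move R,goto C. Now: state=C, head=0, tape[-3..2]=010010 (head:    ^)

Answer: 0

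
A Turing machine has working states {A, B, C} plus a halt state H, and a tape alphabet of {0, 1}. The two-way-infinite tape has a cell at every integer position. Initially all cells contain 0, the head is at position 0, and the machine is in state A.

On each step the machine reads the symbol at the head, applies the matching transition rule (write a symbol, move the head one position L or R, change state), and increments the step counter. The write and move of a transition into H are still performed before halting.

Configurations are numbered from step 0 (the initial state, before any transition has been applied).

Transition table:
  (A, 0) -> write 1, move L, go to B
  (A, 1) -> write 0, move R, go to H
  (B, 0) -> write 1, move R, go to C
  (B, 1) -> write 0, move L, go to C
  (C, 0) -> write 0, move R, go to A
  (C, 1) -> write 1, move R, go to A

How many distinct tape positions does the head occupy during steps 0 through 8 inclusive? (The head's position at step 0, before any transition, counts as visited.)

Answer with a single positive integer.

Step 1: in state A at pos 0, read 0 -> (A,0)->write 1,move L,goto B. Now: state=B, head=-1, tape[-2..1]=0010 (head:  ^)
Step 2: in state B at pos -1, read 0 -> (B,0)->write 1,move R,goto C. Now: state=C, head=0, tape[-2..1]=0110 (head:   ^)
Step 3: in state C at pos 0, read 1 -> (C,1)->write 1,move R,goto A. Now: state=A, head=1, tape[-2..2]=01100 (head:    ^)
Step 4: in state A at pos 1, read 0 -> (A,0)->write 1,move L,goto B. Now: state=B, head=0, tape[-2..2]=01110 (head:   ^)
Step 5: in state B at pos 0, read 1 -> (B,1)->write 0,move L,goto C. Now: state=C, head=-1, tape[-2..2]=01010 (head:  ^)
Step 6: in state C at pos -1, read 1 -> (C,1)->write 1,move R,goto A. Now: state=A, head=0, tape[-2..2]=01010 (head:   ^)
Step 7: in state A at pos 0, read 0 -> (A,0)->write 1,move L,goto B. Now: state=B, head=-1, tape[-2..2]=01110 (head:  ^)
Step 8: in state B at pos -1, read 1 -> (B,1)->write 0,move L,goto C. Now: state=C, head=-2, tape[-3..2]=000110 (head:  ^)
Head positions at steps 0..8: starting at 0, distinct positions visited = {-2, -1, 0, 1} -> 4 position(s)

Answer: 4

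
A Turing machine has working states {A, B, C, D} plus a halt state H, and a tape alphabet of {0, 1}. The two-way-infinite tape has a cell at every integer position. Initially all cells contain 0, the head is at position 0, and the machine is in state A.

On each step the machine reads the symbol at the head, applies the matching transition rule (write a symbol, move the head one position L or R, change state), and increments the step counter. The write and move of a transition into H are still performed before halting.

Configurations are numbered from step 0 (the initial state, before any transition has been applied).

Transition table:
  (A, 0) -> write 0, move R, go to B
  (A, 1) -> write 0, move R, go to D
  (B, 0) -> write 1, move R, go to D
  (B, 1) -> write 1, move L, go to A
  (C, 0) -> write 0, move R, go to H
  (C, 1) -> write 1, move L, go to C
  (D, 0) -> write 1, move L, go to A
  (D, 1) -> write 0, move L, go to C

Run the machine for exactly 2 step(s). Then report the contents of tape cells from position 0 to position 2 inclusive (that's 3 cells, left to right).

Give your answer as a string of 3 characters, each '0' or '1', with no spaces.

Step 1: in state A at pos 0, read 0 -> (A,0)->write 0,move R,goto B. Now: state=B, head=1, tape[-1..2]=0000 (head:   ^)
Step 2: in state B at pos 1, read 0 -> (B,0)->write 1,move R,goto D. Now: state=D, head=2, tape[-1..3]=00100 (head:    ^)

Answer: 010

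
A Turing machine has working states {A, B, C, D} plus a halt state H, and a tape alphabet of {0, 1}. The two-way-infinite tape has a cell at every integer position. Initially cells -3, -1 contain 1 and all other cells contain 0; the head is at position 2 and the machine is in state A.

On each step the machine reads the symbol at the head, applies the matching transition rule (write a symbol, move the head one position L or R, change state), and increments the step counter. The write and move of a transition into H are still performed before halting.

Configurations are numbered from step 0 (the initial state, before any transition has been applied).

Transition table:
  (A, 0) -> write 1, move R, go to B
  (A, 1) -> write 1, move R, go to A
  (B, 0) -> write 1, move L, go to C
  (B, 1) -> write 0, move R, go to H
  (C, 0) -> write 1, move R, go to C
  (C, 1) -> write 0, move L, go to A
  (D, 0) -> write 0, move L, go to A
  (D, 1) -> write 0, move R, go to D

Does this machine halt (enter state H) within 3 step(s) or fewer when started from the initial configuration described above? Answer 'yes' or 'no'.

Step 1: in state A at pos 2, read 0 -> (A,0)->write 1,move R,goto B. Now: state=B, head=3, tape[-4..4]=010100100 (head:        ^)
Step 2: in state B at pos 3, read 0 -> (B,0)->write 1,move L,goto C. Now: state=C, head=2, tape[-4..4]=010100110 (head:       ^)
Step 3: in state C at pos 2, read 1 -> (C,1)->write 0,move L,goto A. Now: state=A, head=1, tape[-4..4]=010100010 (head:      ^)
After 3 step(s): state = A (not H) -> not halted within 3 -> no

Answer: no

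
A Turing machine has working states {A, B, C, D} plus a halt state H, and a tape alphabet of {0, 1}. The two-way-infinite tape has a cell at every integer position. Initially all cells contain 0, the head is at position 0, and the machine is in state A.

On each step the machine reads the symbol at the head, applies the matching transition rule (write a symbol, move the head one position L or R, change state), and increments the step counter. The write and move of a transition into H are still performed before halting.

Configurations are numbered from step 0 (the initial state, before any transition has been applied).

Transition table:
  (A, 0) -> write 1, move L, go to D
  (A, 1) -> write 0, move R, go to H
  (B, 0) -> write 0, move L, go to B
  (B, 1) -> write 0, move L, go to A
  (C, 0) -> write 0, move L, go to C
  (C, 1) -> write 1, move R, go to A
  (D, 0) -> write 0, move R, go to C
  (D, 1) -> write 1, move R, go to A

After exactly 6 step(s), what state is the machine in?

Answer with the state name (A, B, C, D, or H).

Answer: H

Derivation:
Step 1: in state A at pos 0, read 0 -> (A,0)->write 1,move L,goto D. Now: state=D, head=-1, tape[-2..1]=0010 (head:  ^)
Step 2: in state D at pos -1, read 0 -> (D,0)->write 0,move R,goto C. Now: state=C, head=0, tape[-2..1]=0010 (head:   ^)
Step 3: in state C at pos 0, read 1 -> (C,1)->write 1,move R,goto A. Now: state=A, head=1, tape[-2..2]=00100 (head:    ^)
Step 4: in state A at pos 1, read 0 -> (A,0)->write 1,move L,goto D. Now: state=D, head=0, tape[-2..2]=00110 (head:   ^)
Step 5: in state D at pos 0, read 1 -> (D,1)->write 1,move R,goto A. Now: state=A, head=1, tape[-2..2]=00110 (head:    ^)
Step 6: in state A at pos 1, read 1 -> (A,1)->write 0,move R,goto H. Now: state=H, head=2, tape[-2..3]=001000 (head:     ^)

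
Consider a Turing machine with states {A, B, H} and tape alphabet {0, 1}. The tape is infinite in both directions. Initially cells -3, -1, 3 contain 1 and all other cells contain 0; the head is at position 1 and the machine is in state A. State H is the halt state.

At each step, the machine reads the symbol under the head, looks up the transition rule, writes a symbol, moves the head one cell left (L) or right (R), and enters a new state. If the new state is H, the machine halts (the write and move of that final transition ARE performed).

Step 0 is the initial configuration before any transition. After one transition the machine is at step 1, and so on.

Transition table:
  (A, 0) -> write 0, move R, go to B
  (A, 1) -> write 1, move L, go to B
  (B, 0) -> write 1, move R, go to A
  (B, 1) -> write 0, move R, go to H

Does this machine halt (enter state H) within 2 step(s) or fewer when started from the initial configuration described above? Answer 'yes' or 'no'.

Answer: no

Derivation:
Step 1: in state A at pos 1, read 0 -> (A,0)->write 0,move R,goto B. Now: state=B, head=2, tape[-4..4]=010100010 (head:       ^)
Step 2: in state B at pos 2, read 0 -> (B,0)->write 1,move R,goto A. Now: state=A, head=3, tape[-4..4]=010100110 (head:        ^)
After 2 step(s): state = A (not H) -> not halted within 2 -> no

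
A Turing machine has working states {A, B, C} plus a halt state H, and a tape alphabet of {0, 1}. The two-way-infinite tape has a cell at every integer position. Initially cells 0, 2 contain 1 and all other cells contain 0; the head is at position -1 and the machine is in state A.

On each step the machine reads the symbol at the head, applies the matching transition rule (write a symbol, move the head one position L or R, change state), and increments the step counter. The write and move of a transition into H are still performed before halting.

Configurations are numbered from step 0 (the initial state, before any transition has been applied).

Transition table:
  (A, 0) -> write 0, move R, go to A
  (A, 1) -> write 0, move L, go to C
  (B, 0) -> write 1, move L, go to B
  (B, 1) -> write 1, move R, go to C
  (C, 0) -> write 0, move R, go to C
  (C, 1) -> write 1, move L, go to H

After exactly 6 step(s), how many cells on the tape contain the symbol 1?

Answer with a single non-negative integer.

Answer: 1

Derivation:
Step 1: in state A at pos -1, read 0 -> (A,0)->write 0,move R,goto A. Now: state=A, head=0, tape[-2..3]=001010 (head:   ^)
Step 2: in state A at pos 0, read 1 -> (A,1)->write 0,move L,goto C. Now: state=C, head=-1, tape[-2..3]=000010 (head:  ^)
Step 3: in state C at pos -1, read 0 -> (C,0)->write 0,move R,goto C. Now: state=C, head=0, tape[-2..3]=000010 (head:   ^)
Step 4: in state C at pos 0, read 0 -> (C,0)->write 0,move R,goto C. Now: state=C, head=1, tape[-2..3]=000010 (head:    ^)
Step 5: in state C at pos 1, read 0 -> (C,0)->write 0,move R,goto C. Now: state=C, head=2, tape[-2..3]=000010 (head:     ^)
Step 6: in state C at pos 2, read 1 -> (C,1)->write 1,move L,goto H. Now: state=H, head=1, tape[-2..3]=000010 (head:    ^)
Cells containing 1 after step 6: {2} -> 1 cell(s)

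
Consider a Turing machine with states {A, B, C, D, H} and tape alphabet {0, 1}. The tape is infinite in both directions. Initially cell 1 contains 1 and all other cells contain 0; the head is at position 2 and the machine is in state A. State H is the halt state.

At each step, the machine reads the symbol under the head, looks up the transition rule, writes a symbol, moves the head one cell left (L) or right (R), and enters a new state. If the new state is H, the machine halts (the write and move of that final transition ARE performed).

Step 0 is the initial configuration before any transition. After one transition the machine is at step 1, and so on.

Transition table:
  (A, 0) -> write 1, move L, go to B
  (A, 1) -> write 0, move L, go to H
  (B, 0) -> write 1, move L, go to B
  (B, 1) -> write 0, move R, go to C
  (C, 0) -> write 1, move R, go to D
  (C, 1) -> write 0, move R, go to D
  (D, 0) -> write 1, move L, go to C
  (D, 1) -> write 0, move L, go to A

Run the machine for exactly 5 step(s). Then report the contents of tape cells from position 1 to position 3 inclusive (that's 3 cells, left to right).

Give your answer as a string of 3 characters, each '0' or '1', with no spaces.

Step 1: in state A at pos 2, read 0 -> (A,0)->write 1,move L,goto B. Now: state=B, head=1, tape[0..3]=0110 (head:  ^)
Step 2: in state B at pos 1, read 1 -> (B,1)->write 0,move R,goto C. Now: state=C, head=2, tape[0..3]=0010 (head:   ^)
Step 3: in state C at pos 2, read 1 -> (C,1)->write 0,move R,goto D. Now: state=D, head=3, tape[0..4]=00000 (head:    ^)
Step 4: in state D at pos 3, read 0 -> (D,0)->write 1,move L,goto C. Now: state=C, head=2, tape[0..4]=00010 (head:   ^)
Step 5: in state C at pos 2, read 0 -> (C,0)->write 1,move R,goto D. Now: state=D, head=3, tape[0..4]=00110 (head:    ^)

Answer: 011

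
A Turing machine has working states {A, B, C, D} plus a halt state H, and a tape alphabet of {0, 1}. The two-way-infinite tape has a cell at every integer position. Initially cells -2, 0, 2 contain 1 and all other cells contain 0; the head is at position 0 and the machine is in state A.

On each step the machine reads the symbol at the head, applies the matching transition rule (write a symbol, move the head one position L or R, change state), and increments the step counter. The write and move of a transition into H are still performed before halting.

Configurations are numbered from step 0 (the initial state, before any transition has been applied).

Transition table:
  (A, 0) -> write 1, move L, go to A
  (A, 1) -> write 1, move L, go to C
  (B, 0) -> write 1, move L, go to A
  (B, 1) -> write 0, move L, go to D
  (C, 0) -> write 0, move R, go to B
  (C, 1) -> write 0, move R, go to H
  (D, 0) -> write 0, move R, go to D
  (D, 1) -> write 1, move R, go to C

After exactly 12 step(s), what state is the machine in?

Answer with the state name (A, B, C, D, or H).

Step 1: in state A at pos 0, read 1 -> (A,1)->write 1,move L,goto C. Now: state=C, head=-1, tape[-3..3]=0101010 (head:   ^)
Step 2: in state C at pos -1, read 0 -> (C,0)->write 0,move R,goto B. Now: state=B, head=0, tape[-3..3]=0101010 (head:    ^)
Step 3: in state B at pos 0, read 1 -> (B,1)->write 0,move L,goto D. Now: state=D, head=-1, tape[-3..3]=0100010 (head:   ^)
Step 4: in state D at pos -1, read 0 -> (D,0)->write 0,move R,goto D. Now: state=D, head=0, tape[-3..3]=0100010 (head:    ^)
Step 5: in state D at pos 0, read 0 -> (D,0)->write 0,move R,goto D. Now: state=D, head=1, tape[-3..3]=0100010 (head:     ^)
Step 6: in state D at pos 1, read 0 -> (D,0)->write 0,move R,goto D. Now: state=D, head=2, tape[-3..3]=0100010 (head:      ^)
Step 7: in state D at pos 2, read 1 -> (D,1)->write 1,move R,goto C. Now: state=C, head=3, tape[-3..4]=01000100 (head:       ^)
Step 8: in state C at pos 3, read 0 -> (C,0)->write 0,move R,goto B. Now: state=B, head=4, tape[-3..5]=010001000 (head:        ^)
Step 9: in state B at pos 4, read 0 -> (B,0)->write 1,move L,goto A. Now: state=A, head=3, tape[-3..5]=010001010 (head:       ^)
Step 10: in state A at pos 3, read 0 -> (A,0)->write 1,move L,goto A. Now: state=A, head=2, tape[-3..5]=010001110 (head:      ^)
Step 11: in state A at pos 2, read 1 -> (A,1)->write 1,move L,goto C. Now: state=C, head=1, tape[-3..5]=010001110 (head:     ^)
Step 12: in state C at pos 1, read 0 -> (C,0)->write 0,move R,goto B. Now: state=B, head=2, tape[-3..5]=010001110 (head:      ^)

Answer: B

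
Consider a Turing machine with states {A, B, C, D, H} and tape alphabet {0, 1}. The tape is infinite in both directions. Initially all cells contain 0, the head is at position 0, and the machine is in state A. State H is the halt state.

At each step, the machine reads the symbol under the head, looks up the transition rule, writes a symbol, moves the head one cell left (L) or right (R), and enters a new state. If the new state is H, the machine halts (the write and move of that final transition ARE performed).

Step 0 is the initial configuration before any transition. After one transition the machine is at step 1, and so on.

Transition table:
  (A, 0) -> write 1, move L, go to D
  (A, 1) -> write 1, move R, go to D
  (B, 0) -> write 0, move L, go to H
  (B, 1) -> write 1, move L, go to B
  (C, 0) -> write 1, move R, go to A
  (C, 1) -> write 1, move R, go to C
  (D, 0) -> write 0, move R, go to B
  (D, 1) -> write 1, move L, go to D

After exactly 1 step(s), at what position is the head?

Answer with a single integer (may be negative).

Step 1: in state A at pos 0, read 0 -> (A,0)->write 1,move L,goto D. Now: state=D, head=-1, tape[-2..1]=0010 (head:  ^)

Answer: -1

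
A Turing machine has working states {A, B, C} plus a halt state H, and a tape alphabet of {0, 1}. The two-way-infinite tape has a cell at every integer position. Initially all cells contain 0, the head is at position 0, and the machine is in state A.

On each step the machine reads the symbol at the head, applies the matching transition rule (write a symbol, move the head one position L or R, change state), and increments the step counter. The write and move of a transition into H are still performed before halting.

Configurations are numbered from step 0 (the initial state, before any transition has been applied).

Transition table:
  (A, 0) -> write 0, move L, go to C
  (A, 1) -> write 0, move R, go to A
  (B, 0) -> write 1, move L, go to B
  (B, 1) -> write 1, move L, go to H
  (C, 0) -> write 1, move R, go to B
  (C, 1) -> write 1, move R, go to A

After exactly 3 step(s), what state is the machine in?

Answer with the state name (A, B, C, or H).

Step 1: in state A at pos 0, read 0 -> (A,0)->write 0,move L,goto C. Now: state=C, head=-1, tape[-2..1]=0000 (head:  ^)
Step 2: in state C at pos -1, read 0 -> (C,0)->write 1,move R,goto B. Now: state=B, head=0, tape[-2..1]=0100 (head:   ^)
Step 3: in state B at pos 0, read 0 -> (B,0)->write 1,move L,goto B. Now: state=B, head=-1, tape[-2..1]=0110 (head:  ^)

Answer: B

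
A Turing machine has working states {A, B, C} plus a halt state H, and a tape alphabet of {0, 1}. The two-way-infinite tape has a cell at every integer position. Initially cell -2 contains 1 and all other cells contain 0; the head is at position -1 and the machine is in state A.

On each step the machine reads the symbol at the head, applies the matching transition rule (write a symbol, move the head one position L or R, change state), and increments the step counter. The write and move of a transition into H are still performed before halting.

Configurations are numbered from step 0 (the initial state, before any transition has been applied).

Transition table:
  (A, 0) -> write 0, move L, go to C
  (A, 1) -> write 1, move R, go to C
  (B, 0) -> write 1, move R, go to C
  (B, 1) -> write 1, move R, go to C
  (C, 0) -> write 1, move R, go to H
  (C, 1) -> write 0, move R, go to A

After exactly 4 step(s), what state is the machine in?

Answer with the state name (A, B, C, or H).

Answer: H

Derivation:
Step 1: in state A at pos -1, read 0 -> (A,0)->write 0,move L,goto C. Now: state=C, head=-2, tape[-3..0]=0100 (head:  ^)
Step 2: in state C at pos -2, read 1 -> (C,1)->write 0,move R,goto A. Now: state=A, head=-1, tape[-3..0]=0000 (head:   ^)
Step 3: in state A at pos -1, read 0 -> (A,0)->write 0,move L,goto C. Now: state=C, head=-2, tape[-3..0]=0000 (head:  ^)
Step 4: in state C at pos -2, read 0 -> (C,0)->write 1,move R,goto H. Now: state=H, head=-1, tape[-3..0]=0100 (head:   ^)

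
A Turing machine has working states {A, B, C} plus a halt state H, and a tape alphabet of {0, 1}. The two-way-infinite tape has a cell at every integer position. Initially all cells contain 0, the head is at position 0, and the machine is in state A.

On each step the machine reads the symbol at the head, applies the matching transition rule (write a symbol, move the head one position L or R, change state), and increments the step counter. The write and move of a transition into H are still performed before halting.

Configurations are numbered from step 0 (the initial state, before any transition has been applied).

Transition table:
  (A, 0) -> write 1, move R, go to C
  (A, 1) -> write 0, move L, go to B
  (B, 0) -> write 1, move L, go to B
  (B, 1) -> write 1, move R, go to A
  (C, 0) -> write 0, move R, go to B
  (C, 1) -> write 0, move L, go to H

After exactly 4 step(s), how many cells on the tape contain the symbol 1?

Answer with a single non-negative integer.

Step 1: in state A at pos 0, read 0 -> (A,0)->write 1,move R,goto C. Now: state=C, head=1, tape[-1..2]=0100 (head:   ^)
Step 2: in state C at pos 1, read 0 -> (C,0)->write 0,move R,goto B. Now: state=B, head=2, tape[-1..3]=01000 (head:    ^)
Step 3: in state B at pos 2, read 0 -> (B,0)->write 1,move L,goto B. Now: state=B, head=1, tape[-1..3]=01010 (head:   ^)
Step 4: in state B at pos 1, read 0 -> (B,0)->write 1,move L,goto B. Now: state=B, head=0, tape[-1..3]=01110 (head:  ^)
Cells containing 1 after step 4: {0, 1, 2} -> 3 cell(s)

Answer: 3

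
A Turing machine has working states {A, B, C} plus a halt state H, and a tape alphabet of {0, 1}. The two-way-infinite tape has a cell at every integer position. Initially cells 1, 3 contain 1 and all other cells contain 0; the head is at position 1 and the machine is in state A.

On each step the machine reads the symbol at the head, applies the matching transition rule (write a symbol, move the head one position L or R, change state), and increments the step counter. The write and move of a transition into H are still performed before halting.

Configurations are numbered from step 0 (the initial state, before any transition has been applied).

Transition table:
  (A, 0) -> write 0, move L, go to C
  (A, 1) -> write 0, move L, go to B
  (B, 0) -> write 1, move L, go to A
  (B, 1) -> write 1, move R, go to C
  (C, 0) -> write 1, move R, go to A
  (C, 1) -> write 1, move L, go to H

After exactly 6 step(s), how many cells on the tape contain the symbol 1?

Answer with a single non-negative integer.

Answer: 3

Derivation:
Step 1: in state A at pos 1, read 1 -> (A,1)->write 0,move L,goto B. Now: state=B, head=0, tape[-1..4]=000010 (head:  ^)
Step 2: in state B at pos 0, read 0 -> (B,0)->write 1,move L,goto A. Now: state=A, head=-1, tape[-2..4]=0010010 (head:  ^)
Step 3: in state A at pos -1, read 0 -> (A,0)->write 0,move L,goto C. Now: state=C, head=-2, tape[-3..4]=00010010 (head:  ^)
Step 4: in state C at pos -2, read 0 -> (C,0)->write 1,move R,goto A. Now: state=A, head=-1, tape[-3..4]=01010010 (head:   ^)
Step 5: in state A at pos -1, read 0 -> (A,0)->write 0,move L,goto C. Now: state=C, head=-2, tape[-3..4]=01010010 (head:  ^)
Step 6: in state C at pos -2, read 1 -> (C,1)->write 1,move L,goto H. Now: state=H, head=-3, tape[-4..4]=001010010 (head:  ^)
Cells containing 1 after step 6: {-2, 0, 3} -> 3 cell(s)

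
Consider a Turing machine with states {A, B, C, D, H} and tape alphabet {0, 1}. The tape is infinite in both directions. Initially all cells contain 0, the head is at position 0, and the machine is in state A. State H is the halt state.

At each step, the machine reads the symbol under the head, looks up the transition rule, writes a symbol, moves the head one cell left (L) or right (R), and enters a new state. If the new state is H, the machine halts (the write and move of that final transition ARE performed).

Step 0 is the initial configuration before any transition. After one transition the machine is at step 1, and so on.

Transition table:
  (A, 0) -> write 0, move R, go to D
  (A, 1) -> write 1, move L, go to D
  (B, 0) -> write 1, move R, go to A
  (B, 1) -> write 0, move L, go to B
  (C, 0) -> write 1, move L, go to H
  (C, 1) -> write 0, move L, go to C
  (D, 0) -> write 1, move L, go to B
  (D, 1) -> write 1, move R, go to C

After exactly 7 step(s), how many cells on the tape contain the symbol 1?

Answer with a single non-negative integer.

Step 1: in state A at pos 0, read 0 -> (A,0)->write 0,move R,goto D. Now: state=D, head=1, tape[-1..2]=0000 (head:   ^)
Step 2: in state D at pos 1, read 0 -> (D,0)->write 1,move L,goto B. Now: state=B, head=0, tape[-1..2]=0010 (head:  ^)
Step 3: in state B at pos 0, read 0 -> (B,0)->write 1,move R,goto A. Now: state=A, head=1, tape[-1..2]=0110 (head:   ^)
Step 4: in state A at pos 1, read 1 -> (A,1)->write 1,move L,goto D. Now: state=D, head=0, tape[-1..2]=0110 (head:  ^)
Step 5: in state D at pos 0, read 1 -> (D,1)->write 1,move R,goto C. Now: state=C, head=1, tape[-1..2]=0110 (head:   ^)
Step 6: in state C at pos 1, read 1 -> (C,1)->write 0,move L,goto C. Now: state=C, head=0, tape[-1..2]=0100 (head:  ^)
Step 7: in state C at pos 0, read 1 -> (C,1)->write 0,move L,goto C. Now: state=C, head=-1, tape[-2..2]=00000 (head:  ^)
No cell contains 1 after step 7 -> 0 cell(s)

Answer: 0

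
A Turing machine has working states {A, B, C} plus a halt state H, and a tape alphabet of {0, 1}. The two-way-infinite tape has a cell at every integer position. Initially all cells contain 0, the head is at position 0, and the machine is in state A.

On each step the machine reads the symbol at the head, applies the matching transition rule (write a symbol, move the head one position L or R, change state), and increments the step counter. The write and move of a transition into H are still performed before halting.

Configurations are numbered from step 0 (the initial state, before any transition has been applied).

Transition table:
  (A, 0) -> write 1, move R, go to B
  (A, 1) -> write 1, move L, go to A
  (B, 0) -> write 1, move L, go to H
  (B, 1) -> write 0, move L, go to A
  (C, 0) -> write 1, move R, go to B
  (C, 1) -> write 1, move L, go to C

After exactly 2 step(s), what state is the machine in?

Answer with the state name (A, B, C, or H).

Answer: H

Derivation:
Step 1: in state A at pos 0, read 0 -> (A,0)->write 1,move R,goto B. Now: state=B, head=1, tape[-1..2]=0100 (head:   ^)
Step 2: in state B at pos 1, read 0 -> (B,0)->write 1,move L,goto H. Now: state=H, head=0, tape[-1..2]=0110 (head:  ^)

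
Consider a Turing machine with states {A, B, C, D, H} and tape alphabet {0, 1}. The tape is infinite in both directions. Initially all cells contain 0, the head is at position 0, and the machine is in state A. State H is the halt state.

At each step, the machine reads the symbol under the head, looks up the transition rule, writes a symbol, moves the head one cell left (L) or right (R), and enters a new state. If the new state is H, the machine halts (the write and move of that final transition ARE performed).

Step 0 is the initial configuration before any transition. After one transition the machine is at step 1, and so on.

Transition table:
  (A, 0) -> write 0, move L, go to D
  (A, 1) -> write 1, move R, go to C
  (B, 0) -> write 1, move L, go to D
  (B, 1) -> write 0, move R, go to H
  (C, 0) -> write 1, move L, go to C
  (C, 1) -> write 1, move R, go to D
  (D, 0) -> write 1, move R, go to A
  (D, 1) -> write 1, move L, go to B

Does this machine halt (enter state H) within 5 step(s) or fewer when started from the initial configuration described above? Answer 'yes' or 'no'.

Step 1: in state A at pos 0, read 0 -> (A,0)->write 0,move L,goto D. Now: state=D, head=-1, tape[-2..1]=0000 (head:  ^)
Step 2: in state D at pos -1, read 0 -> (D,0)->write 1,move R,goto A. Now: state=A, head=0, tape[-2..1]=0100 (head:   ^)
Step 3: in state A at pos 0, read 0 -> (A,0)->write 0,move L,goto D. Now: state=D, head=-1, tape[-2..1]=0100 (head:  ^)
Step 4: in state D at pos -1, read 1 -> (D,1)->write 1,move L,goto B. Now: state=B, head=-2, tape[-3..1]=00100 (head:  ^)
Step 5: in state B at pos -2, read 0 -> (B,0)->write 1,move L,goto D. Now: state=D, head=-3, tape[-4..1]=001100 (head:  ^)
After 5 step(s): state = D (not H) -> not halted within 5 -> no

Answer: no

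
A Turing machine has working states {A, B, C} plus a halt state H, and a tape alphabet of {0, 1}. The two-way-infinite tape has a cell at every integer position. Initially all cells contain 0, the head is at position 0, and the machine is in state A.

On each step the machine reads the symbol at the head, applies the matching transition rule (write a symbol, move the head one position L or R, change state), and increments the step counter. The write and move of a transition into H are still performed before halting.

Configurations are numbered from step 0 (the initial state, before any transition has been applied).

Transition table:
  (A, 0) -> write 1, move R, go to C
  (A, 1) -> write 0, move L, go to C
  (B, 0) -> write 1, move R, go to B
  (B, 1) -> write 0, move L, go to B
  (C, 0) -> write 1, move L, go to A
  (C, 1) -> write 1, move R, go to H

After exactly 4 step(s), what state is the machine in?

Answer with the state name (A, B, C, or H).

Answer: A

Derivation:
Step 1: in state A at pos 0, read 0 -> (A,0)->write 1,move R,goto C. Now: state=C, head=1, tape[-1..2]=0100 (head:   ^)
Step 2: in state C at pos 1, read 0 -> (C,0)->write 1,move L,goto A. Now: state=A, head=0, tape[-1..2]=0110 (head:  ^)
Step 3: in state A at pos 0, read 1 -> (A,1)->write 0,move L,goto C. Now: state=C, head=-1, tape[-2..2]=00010 (head:  ^)
Step 4: in state C at pos -1, read 0 -> (C,0)->write 1,move L,goto A. Now: state=A, head=-2, tape[-3..2]=001010 (head:  ^)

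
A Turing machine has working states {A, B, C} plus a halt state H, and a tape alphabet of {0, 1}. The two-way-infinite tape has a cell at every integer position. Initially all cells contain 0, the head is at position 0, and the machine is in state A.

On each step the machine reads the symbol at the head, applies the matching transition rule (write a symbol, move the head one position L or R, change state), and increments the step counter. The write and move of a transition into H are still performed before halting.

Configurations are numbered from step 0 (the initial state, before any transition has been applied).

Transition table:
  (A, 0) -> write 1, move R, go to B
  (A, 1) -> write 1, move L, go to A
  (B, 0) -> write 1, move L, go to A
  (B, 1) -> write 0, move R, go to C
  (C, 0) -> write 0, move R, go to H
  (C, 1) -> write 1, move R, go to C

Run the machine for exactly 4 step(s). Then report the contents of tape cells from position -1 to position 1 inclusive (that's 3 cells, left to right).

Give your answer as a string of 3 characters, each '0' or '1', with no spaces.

Answer: 111

Derivation:
Step 1: in state A at pos 0, read 0 -> (A,0)->write 1,move R,goto B. Now: state=B, head=1, tape[-1..2]=0100 (head:   ^)
Step 2: in state B at pos 1, read 0 -> (B,0)->write 1,move L,goto A. Now: state=A, head=0, tape[-1..2]=0110 (head:  ^)
Step 3: in state A at pos 0, read 1 -> (A,1)->write 1,move L,goto A. Now: state=A, head=-1, tape[-2..2]=00110 (head:  ^)
Step 4: in state A at pos -1, read 0 -> (A,0)->write 1,move R,goto B. Now: state=B, head=0, tape[-2..2]=01110 (head:   ^)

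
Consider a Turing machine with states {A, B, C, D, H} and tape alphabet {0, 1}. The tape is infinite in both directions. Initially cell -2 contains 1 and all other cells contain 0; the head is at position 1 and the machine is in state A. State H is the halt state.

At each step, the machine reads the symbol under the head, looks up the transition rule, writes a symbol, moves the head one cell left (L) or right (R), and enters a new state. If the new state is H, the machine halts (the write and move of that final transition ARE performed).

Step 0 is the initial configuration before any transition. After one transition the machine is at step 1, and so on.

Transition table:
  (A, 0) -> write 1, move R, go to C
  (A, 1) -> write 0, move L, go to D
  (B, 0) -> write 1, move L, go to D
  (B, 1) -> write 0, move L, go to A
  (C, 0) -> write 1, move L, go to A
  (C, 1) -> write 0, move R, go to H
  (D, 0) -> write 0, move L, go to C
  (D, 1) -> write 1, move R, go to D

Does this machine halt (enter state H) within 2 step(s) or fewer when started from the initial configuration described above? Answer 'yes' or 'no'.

Answer: no

Derivation:
Step 1: in state A at pos 1, read 0 -> (A,0)->write 1,move R,goto C. Now: state=C, head=2, tape[-3..3]=0100100 (head:      ^)
Step 2: in state C at pos 2, read 0 -> (C,0)->write 1,move L,goto A. Now: state=A, head=1, tape[-3..3]=0100110 (head:     ^)
After 2 step(s): state = A (not H) -> not halted within 2 -> no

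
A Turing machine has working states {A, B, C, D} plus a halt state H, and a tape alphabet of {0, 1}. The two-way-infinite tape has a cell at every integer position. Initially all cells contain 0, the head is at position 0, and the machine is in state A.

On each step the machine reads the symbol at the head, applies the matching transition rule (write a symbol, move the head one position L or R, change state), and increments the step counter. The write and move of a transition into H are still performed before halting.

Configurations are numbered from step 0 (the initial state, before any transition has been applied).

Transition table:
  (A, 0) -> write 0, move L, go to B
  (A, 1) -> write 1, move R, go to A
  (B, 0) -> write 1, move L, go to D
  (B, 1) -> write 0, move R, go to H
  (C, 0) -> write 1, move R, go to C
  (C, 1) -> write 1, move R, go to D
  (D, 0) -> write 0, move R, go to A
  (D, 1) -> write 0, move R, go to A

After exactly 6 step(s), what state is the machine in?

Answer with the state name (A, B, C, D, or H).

Step 1: in state A at pos 0, read 0 -> (A,0)->write 0,move L,goto B. Now: state=B, head=-1, tape[-2..1]=0000 (head:  ^)
Step 2: in state B at pos -1, read 0 -> (B,0)->write 1,move L,goto D. Now: state=D, head=-2, tape[-3..1]=00100 (head:  ^)
Step 3: in state D at pos -2, read 0 -> (D,0)->write 0,move R,goto A. Now: state=A, head=-1, tape[-3..1]=00100 (head:   ^)
Step 4: in state A at pos -1, read 1 -> (A,1)->write 1,move R,goto A. Now: state=A, head=0, tape[-3..1]=00100 (head:    ^)
Step 5: in state A at pos 0, read 0 -> (A,0)->write 0,move L,goto B. Now: state=B, head=-1, tape[-3..1]=00100 (head:   ^)
Step 6: in state B at pos -1, read 1 -> (B,1)->write 0,move R,goto H. Now: state=H, head=0, tape[-3..1]=00000 (head:    ^)

Answer: H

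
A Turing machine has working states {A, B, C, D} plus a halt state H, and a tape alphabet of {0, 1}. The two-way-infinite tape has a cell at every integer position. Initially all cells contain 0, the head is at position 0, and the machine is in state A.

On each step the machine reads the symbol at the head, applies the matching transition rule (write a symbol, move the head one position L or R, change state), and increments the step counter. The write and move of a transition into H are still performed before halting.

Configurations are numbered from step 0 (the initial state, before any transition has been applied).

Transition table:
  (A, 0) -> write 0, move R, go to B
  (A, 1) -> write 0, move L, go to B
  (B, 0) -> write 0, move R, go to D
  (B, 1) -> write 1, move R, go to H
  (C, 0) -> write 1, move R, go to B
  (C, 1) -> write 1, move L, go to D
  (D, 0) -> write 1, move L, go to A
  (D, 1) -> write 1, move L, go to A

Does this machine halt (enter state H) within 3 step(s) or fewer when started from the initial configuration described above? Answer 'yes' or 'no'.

Step 1: in state A at pos 0, read 0 -> (A,0)->write 0,move R,goto B. Now: state=B, head=1, tape[-1..2]=0000 (head:   ^)
Step 2: in state B at pos 1, read 0 -> (B,0)->write 0,move R,goto D. Now: state=D, head=2, tape[-1..3]=00000 (head:    ^)
Step 3: in state D at pos 2, read 0 -> (D,0)->write 1,move L,goto A. Now: state=A, head=1, tape[-1..3]=00010 (head:   ^)
After 3 step(s): state = A (not H) -> not halted within 3 -> no

Answer: no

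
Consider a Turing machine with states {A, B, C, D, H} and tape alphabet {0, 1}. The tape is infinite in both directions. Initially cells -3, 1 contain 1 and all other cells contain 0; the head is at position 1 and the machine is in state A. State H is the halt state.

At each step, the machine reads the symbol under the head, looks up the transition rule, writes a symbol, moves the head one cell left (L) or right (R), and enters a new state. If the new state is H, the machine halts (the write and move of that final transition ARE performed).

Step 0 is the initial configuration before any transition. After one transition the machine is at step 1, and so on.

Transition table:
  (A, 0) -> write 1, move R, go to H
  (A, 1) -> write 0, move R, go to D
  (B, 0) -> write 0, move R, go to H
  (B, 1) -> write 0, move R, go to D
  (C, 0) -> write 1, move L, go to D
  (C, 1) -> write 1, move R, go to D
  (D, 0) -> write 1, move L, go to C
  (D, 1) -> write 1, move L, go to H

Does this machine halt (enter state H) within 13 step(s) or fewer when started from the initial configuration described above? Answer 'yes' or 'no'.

Step 1: in state A at pos 1, read 1 -> (A,1)->write 0,move R,goto D. Now: state=D, head=2, tape[-4..3]=01000000 (head:       ^)
Step 2: in state D at pos 2, read 0 -> (D,0)->write 1,move L,goto C. Now: state=C, head=1, tape[-4..3]=01000010 (head:      ^)
Step 3: in state C at pos 1, read 0 -> (C,0)->write 1,move L,goto D. Now: state=D, head=0, tape[-4..3]=01000110 (head:     ^)
Step 4: in state D at pos 0, read 0 -> (D,0)->write 1,move L,goto C. Now: state=C, head=-1, tape[-4..3]=01001110 (head:    ^)
Step 5: in state C at pos -1, read 0 -> (C,0)->write 1,move L,goto D. Now: state=D, head=-2, tape[-4..3]=01011110 (head:   ^)
Step 6: in state D at pos -2, read 0 -> (D,0)->write 1,move L,goto C. Now: state=C, head=-3, tape[-4..3]=01111110 (head:  ^)
Step 7: in state C at pos -3, read 1 -> (C,1)->write 1,move R,goto D. Now: state=D, head=-2, tape[-4..3]=01111110 (head:   ^)
Step 8: in state D at pos -2, read 1 -> (D,1)->write 1,move L,goto H. Now: state=H, head=-3, tape[-4..3]=01111110 (head:  ^)
State H reached at step 8; 8 <= 13 -> yes

Answer: yes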